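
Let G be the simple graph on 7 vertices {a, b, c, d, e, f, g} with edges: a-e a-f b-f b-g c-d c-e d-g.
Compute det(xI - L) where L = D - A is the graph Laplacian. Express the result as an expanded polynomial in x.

With the vertex order [a, b, c, d, e, f, g], the degrees are [2, 2, 2, 2, 2, 2, 2], giving D = diag(2, 2, 2, 2, 2, 2, 2) and L = D - A. L has integer entries, so p(x) = det(xI - L) has integer coefficients. Expanding the determinant yields x^7 - 14x^6 + 77x^5 - 210x^4 + 294x^3 - 196x^2 + 49x. Since p(0) = det(-L) = 0, x divides p(x). The largest eigenvalue, 3.8019, is at most the vertex count 7.

x^7 - 14x^6 + 77x^5 - 210x^4 + 294x^3 - 196x^2 + 49x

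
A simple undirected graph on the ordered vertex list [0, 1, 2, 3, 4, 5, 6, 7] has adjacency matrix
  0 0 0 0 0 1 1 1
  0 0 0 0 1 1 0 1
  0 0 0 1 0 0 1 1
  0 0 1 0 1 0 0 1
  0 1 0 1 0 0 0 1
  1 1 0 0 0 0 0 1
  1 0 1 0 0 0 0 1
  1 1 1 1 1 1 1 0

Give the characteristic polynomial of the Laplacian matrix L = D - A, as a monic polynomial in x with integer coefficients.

With the vertex order [0, 1, 2, 3, 4, 5, 6, 7], the degrees are [3, 3, 3, 3, 3, 3, 3, 7], giving D = diag(3, 3, 3, 3, 3, 3, 3, 7) and L = D - A. Computing det(xI - L) by cofactor expansion (or equivalently via sum-over-permutations) gives x^8 - 28x^7 + 322x^6 - 1974x^5 + 6965x^4 - 14126x^3 + 15225x^2 - 6728x. The constant term is 0 because L is singular (the all-ones vector lies in its kernel). By the matrix-tree theorem the graph has (1/8) * product of the nonzero eigenvalues = 841 spanning trees. The eigenvalues sum to 28, which equals trace(L) = 2|E|.

x^8 - 28x^7 + 322x^6 - 1974x^5 + 6965x^4 - 14126x^3 + 15225x^2 - 6728x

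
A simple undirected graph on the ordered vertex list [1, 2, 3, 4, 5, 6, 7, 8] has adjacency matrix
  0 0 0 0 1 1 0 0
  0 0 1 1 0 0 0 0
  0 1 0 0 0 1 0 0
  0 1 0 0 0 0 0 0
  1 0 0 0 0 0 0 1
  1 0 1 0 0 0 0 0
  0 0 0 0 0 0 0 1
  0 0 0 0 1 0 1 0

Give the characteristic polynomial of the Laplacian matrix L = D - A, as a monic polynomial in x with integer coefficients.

Each diagonal entry of L is the vertex degree and each off-diagonal entry is -1 where an edge is present, 0 otherwise; in the order [1, 2, 3, 4, 5, 6, 7, 8] the diagonal is [2, 2, 2, 1, 2, 2, 1, 2]. L has integer entries, so p(x) = det(xI - L) has integer coefficients. Expanding the determinant yields x^8 - 14x^7 + 78x^6 - 220x^5 + 330x^4 - 252x^3 + 84x^2 - 8x. The coefficient of x^7 equals -trace(L) = -14, matching the sum of degrees. The largest eigenvalue, 3.8478, is at most the vertex count 8. By the matrix-tree theorem the graph has (1/8) * product of the nonzero eigenvalues = 1 spanning tree.

x^8 - 14x^7 + 78x^6 - 220x^5 + 330x^4 - 252x^3 + 84x^2 - 8x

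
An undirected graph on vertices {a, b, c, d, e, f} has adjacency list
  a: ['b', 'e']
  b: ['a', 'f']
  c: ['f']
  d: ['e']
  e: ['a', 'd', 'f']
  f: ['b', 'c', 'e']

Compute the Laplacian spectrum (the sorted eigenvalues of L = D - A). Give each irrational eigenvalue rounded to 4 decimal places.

With the vertex order [a, b, c, d, e, f], the degrees are [2, 2, 1, 1, 3, 3], giving D = diag(2, 2, 1, 1, 3, 3) and L = D - A. The multiplicity of 0 as a Laplacian eigenvalue equals the number of connected components. There is one zero in the spectrum, matching the 1 component.

[0, 0.6571, 1, 2.5293, 3, 4.8136]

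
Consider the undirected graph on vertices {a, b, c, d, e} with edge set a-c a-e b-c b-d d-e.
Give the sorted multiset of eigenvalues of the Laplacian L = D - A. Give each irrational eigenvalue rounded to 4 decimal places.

With the vertex order [a, b, c, d, e], the degrees are [2, 2, 2, 2, 2], giving D = diag(2, 2, 2, 2, 2) and L = D - A. Diagonalising L (or applying a numerical eigensolver to the 5x5 matrix) gives the spectrum above. The single zero eigenvalue shows the graph is connected. The largest eigenvalue, 3.6180, is at most the vertex count 5. The eigenvalues sum to 10, which equals trace(L) = 2|E|.

[0, 1.3820, 1.3820, 3.6180, 3.6180]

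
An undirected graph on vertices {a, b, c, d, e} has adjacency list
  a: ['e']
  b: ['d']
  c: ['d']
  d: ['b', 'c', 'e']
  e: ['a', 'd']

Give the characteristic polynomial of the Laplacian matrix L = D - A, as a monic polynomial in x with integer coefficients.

Reading degrees in the order [a, b, c, d, e] gives [1, 1, 1, 3, 2]; set D = diag(1, 1, 1, 3, 2) and form L = D - A. Computing det(xI - L) by cofactor expansion (or equivalently via sum-over-permutations) gives x^5 - 8x^4 + 20x^3 - 18x^2 + 5x. The coefficient of x^4 equals -trace(L) = -8, matching the sum of degrees.

x^5 - 8x^4 + 20x^3 - 18x^2 + 5x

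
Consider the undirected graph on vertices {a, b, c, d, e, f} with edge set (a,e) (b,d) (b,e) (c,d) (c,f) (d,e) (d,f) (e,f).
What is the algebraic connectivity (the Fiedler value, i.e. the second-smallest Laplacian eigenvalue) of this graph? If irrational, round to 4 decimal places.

Reading degrees in the order [a, b, c, d, e, f] gives [1, 2, 2, 4, 4, 3]; set D = diag(1, 2, 2, 4, 4, 3) and form L = D - A. Computing the eigenvalues of L and sorting gives [0, 0.8851, 1.6972, 3.2541, 4.8608, 5.3028]. The Fiedler value lambda_2 = 0.8851 is strictly positive, so the graph is connected. By the matrix-tree theorem the graph has (1/6) * product of the nonzero eigenvalues = 21 spanning trees. The eigenvalues sum to 16, which equals trace(L) = 2|E|.

0.8851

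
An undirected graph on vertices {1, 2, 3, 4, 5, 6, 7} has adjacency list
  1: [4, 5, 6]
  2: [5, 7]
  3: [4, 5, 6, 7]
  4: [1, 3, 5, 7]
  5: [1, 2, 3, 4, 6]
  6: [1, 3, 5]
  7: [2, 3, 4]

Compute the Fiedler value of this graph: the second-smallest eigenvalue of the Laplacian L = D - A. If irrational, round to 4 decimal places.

Each diagonal entry of L is the vertex degree and each off-diagonal entry is -1 where an edge is present, 0 otherwise; in the order [1, 2, 3, 4, 5, 6, 7] the diagonal is [3, 2, 4, 4, 5, 3, 3]. Computing the eigenvalues of L and sorting gives [0, 1.5858, 2.6972, 3.3820, 4.4142, 5.6180, 6.3028]. The Fiedler value lambda_2 = 1.5858 is strictly positive, so the graph is connected. By the matrix-tree theorem the graph has (1/7) * product of the nonzero eigenvalues = 323 spanning trees.

1.5858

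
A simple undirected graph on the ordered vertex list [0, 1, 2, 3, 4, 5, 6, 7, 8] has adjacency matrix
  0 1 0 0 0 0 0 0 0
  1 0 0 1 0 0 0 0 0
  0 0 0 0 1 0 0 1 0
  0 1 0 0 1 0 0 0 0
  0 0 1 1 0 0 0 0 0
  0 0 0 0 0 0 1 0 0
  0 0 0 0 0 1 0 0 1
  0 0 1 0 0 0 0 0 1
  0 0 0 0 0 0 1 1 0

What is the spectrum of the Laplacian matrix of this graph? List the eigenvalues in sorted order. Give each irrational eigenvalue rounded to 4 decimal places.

[0, 0.1206, 0.4679, 1, 1.6527, 2.3473, 3, 3.5321, 3.8794]

Each diagonal entry of L is the vertex degree and each off-diagonal entry is -1 where an edge is present, 0 otherwise; in the order [0, 1, 2, 3, 4, 5, 6, 7, 8] the diagonal is [1, 2, 2, 2, 2, 1, 2, 2, 2]. The multiplicity of 0 as a Laplacian eigenvalue equals the number of connected components. The largest eigenvalue, 3.8794, is at most the vertex count 9. There is one zero in the spectrum, matching the 1 component.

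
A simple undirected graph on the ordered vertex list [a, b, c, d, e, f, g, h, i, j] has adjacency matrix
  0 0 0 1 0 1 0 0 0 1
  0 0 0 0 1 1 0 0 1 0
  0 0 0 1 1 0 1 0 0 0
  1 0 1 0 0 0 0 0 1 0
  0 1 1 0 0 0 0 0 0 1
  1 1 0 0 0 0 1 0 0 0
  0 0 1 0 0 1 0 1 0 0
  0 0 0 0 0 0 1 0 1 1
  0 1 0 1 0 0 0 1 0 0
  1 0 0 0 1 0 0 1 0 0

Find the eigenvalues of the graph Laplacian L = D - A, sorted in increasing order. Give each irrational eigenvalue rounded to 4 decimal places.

[0, 2, 2, 2, 2, 2, 5, 5, 5, 5]

Reading degrees in the order [a, b, c, d, e, f, g, h, i, j] gives [3, 3, 3, 3, 3, 3, 3, 3, 3, 3]; set D = diag(3, 3, 3, 3, 3, 3, 3, 3, 3, 3) and form L = D - A. The multiplicity of 0 as a Laplacian eigenvalue equals the number of connected components. The single zero eigenvalue shows the graph is connected. By the matrix-tree theorem the graph has (1/10) * product of the nonzero eigenvalues = 2000 spanning trees.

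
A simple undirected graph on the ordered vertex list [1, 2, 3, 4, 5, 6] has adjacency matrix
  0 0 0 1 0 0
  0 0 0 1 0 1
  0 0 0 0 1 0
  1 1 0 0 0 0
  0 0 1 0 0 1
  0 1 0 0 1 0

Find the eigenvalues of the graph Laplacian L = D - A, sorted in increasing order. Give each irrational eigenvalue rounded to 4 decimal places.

[0, 0.2679, 1, 2, 3, 3.7321]

Reading degrees in the order [1, 2, 3, 4, 5, 6] gives [1, 2, 1, 2, 2, 2]; set D = diag(1, 2, 1, 2, 2, 2) and form L = D - A. The multiplicity of 0 as a Laplacian eigenvalue equals the number of connected components.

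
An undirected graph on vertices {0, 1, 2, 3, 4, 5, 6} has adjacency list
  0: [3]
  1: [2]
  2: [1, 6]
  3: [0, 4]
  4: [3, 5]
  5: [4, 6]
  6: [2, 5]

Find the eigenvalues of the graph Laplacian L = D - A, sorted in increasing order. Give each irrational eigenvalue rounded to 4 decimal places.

Reading degrees in the order [0, 1, 2, 3, 4, 5, 6] gives [1, 1, 2, 2, 2, 2, 2]; set D = diag(1, 1, 2, 2, 2, 2, 2) and form L = D - A. Since every row of L sums to 0, the all-ones vector is in the kernel and 0 is an eigenvalue.

[0, 0.1981, 0.7530, 1.5550, 2.4450, 3.2470, 3.8019]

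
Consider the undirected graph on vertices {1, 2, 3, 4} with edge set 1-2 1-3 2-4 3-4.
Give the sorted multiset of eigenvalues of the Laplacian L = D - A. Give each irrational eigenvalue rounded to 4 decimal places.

[0, 2, 2, 4]

With the vertex order [1, 2, 3, 4], the degrees are [2, 2, 2, 2], giving D = diag(2, 2, 2, 2) and L = D - A. The multiplicity of 0 as a Laplacian eigenvalue equals the number of connected components. The single zero eigenvalue shows the graph is connected. The largest eigenvalue, 4, is at most the vertex count 4.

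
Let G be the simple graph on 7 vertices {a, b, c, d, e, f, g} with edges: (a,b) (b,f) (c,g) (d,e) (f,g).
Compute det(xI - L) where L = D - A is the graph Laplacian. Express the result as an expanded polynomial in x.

With the vertex order [a, b, c, d, e, f, g], the degrees are [1, 2, 1, 1, 1, 2, 2], giving D = diag(1, 2, 1, 1, 1, 2, 2) and L = D - A. L has integer entries, so p(x) = det(xI - L) has integer coefficients. Expanding the determinant yields x^7 - 10x^6 + 37x^5 - 62x^4 + 45x^3 - 10x^2. The constant term is 0 because L is singular (the all-ones vector lies in its kernel).

x^7 - 10x^6 + 37x^5 - 62x^4 + 45x^3 - 10x^2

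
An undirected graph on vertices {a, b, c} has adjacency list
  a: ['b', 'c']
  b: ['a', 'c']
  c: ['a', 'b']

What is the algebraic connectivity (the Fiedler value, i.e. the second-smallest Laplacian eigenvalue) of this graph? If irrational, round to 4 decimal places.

3

With the vertex order [a, b, c], the degrees are [2, 2, 2], giving D = diag(2, 2, 2) and L = D - A. The sorted Laplacian eigenvalues are [0, 3, 3]; the algebraic connectivity is the second entry, 3.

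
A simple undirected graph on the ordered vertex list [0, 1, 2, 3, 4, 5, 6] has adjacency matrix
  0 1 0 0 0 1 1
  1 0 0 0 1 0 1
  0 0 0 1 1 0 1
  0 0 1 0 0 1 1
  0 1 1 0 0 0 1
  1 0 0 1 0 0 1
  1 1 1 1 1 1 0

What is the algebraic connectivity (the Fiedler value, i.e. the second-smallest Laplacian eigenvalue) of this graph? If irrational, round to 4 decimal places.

2

Reading degrees in the order [0, 1, 2, 3, 4, 5, 6] gives [3, 3, 3, 3, 3, 3, 6]; set D = diag(3, 3, 3, 3, 3, 3, 6) and form L = D - A. The sorted Laplacian eigenvalues are [0, 2, 2, 4, 4, 5, 7]; the algebraic connectivity is the second entry, 2. By the matrix-tree theorem the graph has (1/7) * product of the nonzero eigenvalues = 320 spanning trees. The largest eigenvalue, 7, is at most the vertex count 7.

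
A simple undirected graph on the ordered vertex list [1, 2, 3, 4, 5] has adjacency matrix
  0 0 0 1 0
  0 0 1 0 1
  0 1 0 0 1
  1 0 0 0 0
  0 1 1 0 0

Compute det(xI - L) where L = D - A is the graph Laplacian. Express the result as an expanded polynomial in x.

x^5 - 8x^4 + 21x^3 - 18x^2

Reading degrees in the order [1, 2, 3, 4, 5] gives [1, 2, 2, 1, 2]; set D = diag(1, 2, 2, 1, 2) and form L = D - A. The eigenvalues of L are [0, 0, 2, 3, 3]; the characteristic polynomial is the product of (x - lambda_i), which multiplies out to x^5 - 8x^4 + 21x^3 - 18x^2. The coefficient of x^4 equals -trace(L) = -8, matching the sum of degrees. The largest eigenvalue, 3, is at most the vertex count 5.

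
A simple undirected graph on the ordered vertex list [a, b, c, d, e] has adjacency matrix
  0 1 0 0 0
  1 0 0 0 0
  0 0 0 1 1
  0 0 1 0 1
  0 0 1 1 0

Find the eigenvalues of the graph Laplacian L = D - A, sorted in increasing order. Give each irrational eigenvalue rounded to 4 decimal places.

Reading degrees in the order [a, b, c, d, e] gives [1, 1, 2, 2, 2]; set D = diag(1, 1, 2, 2, 2) and form L = D - A. Diagonalising L (or applying a numerical eigensolver to the 5x5 matrix) gives the spectrum above. The 2 zero eigenvalues correspond to the 2 connected components. The largest eigenvalue, 3, is at most the vertex count 5. There are 2 zeros in the spectrum, matching the 2 components.

[0, 0, 2, 3, 3]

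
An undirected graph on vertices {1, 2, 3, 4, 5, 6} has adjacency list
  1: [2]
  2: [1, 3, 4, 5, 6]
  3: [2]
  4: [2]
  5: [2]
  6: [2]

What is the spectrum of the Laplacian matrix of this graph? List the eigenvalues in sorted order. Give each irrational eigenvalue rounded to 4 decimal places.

[0, 1, 1, 1, 1, 6]

Reading degrees in the order [1, 2, 3, 4, 5, 6] gives [1, 5, 1, 1, 1, 1]; set D = diag(1, 5, 1, 1, 1, 1) and form L = D - A. The multiplicity of 0 as a Laplacian eigenvalue equals the number of connected components.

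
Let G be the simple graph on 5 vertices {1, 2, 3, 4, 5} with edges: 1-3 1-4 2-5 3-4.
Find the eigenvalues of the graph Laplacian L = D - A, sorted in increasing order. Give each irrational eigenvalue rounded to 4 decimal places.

With the vertex order [1, 2, 3, 4, 5], the degrees are [2, 1, 2, 2, 1], giving D = diag(2, 1, 2, 2, 1) and L = D - A. The multiplicity of 0 as a Laplacian eigenvalue equals the number of connected components. The 2 zero eigenvalues correspond to the 2 connected components. There are 2 zeros in the spectrum, matching the 2 components.

[0, 0, 2, 3, 3]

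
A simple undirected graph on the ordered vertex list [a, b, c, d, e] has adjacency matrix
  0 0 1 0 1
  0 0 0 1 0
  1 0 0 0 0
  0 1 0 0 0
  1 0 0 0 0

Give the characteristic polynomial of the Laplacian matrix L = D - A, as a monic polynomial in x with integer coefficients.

x^5 - 6x^4 + 11x^3 - 6x^2

Each diagonal entry of L is the vertex degree and each off-diagonal entry is -1 where an edge is present, 0 otherwise; in the order [a, b, c, d, e] the diagonal is [2, 1, 1, 1, 1]. The eigenvalues of L are [0, 0, 1, 2, 3]; the characteristic polynomial is the product of (x - lambda_i), which multiplies out to x^5 - 6x^4 + 11x^3 - 6x^2. The constant term is 0 because L is singular (the all-ones vector lies in its kernel). The eigenvalues sum to 6, which equals trace(L) = 2|E|.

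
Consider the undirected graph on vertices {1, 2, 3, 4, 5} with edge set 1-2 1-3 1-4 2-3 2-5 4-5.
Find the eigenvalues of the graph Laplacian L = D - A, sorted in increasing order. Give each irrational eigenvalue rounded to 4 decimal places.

With the vertex order [1, 2, 3, 4, 5], the degrees are [3, 3, 2, 2, 2], giving D = diag(3, 3, 2, 2, 2) and L = D - A. Since every row of L sums to 0, the all-ones vector is in the kernel and 0 is an eigenvalue. The single zero eigenvalue shows the graph is connected. The eigenvalues sum to 12, which equals trace(L) = 2|E|. By the matrix-tree theorem the graph has (1/5) * product of the nonzero eigenvalues = 11 spanning trees.

[0, 1.3820, 2.3820, 3.6180, 4.6180]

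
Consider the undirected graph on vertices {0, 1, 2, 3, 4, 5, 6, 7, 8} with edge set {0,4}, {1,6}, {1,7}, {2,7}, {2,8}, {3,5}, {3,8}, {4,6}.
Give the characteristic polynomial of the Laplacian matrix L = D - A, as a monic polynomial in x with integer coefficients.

x^9 - 16x^8 + 105x^7 - 364x^6 + 715x^5 - 792x^4 + 462x^3 - 120x^2 + 9x

Reading degrees in the order [0, 1, 2, 3, 4, 5, 6, 7, 8] gives [1, 2, 2, 2, 2, 1, 2, 2, 2]; set D = diag(1, 2, 2, 2, 2, 1, 2, 2, 2) and form L = D - A. L has integer entries, so p(x) = det(xI - L) has integer coefficients. Expanding the determinant yields x^9 - 16x^8 + 105x^7 - 364x^6 + 715x^5 - 792x^4 + 462x^3 - 120x^2 + 9x. Since p(0) = det(-L) = 0, x divides p(x). The largest eigenvalue, 3.8794, is at most the vertex count 9.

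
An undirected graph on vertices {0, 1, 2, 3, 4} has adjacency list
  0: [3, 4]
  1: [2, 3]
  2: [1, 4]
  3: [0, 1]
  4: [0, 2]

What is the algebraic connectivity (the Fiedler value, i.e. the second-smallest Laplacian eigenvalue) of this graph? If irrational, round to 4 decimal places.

Each diagonal entry of L is the vertex degree and each off-diagonal entry is -1 where an edge is present, 0 otherwise; in the order [0, 1, 2, 3, 4] the diagonal is [2, 2, 2, 2, 2]. The sorted Laplacian eigenvalues are [0, 1.3820, 1.3820, 3.6180, 3.6180]; the algebraic connectivity is the second entry, 1.3820. The eigenvalues sum to 10, which equals trace(L) = 2|E|. By the matrix-tree theorem the graph has (1/5) * product of the nonzero eigenvalues = 5 spanning trees.

1.3820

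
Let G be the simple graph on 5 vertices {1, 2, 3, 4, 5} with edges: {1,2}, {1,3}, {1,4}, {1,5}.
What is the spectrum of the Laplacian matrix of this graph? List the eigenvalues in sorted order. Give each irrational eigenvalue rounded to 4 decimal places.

[0, 1, 1, 1, 5]

Each diagonal entry of L is the vertex degree and each off-diagonal entry is -1 where an edge is present, 0 otherwise; in the order [1, 2, 3, 4, 5] the diagonal is [4, 1, 1, 1, 1]. Since every row of L sums to 0, the all-ones vector is in the kernel and 0 is an eigenvalue. The single zero eigenvalue shows the graph is connected. There is one zero in the spectrum, matching the 1 component.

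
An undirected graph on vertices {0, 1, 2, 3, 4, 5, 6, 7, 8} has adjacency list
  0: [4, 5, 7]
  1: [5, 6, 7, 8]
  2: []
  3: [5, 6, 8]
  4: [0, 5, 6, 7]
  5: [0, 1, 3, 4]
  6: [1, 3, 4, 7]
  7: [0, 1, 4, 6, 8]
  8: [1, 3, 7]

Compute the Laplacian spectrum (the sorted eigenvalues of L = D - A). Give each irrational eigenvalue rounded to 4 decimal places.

[0, 0, 1.9734, 3, 3.3692, 4, 4.7990, 6.2648, 6.5937]

Reading degrees in the order [0, 1, 2, 3, 4, 5, 6, 7, 8] gives [3, 4, 0, 3, 4, 4, 4, 5, 3]; set D = diag(3, 4, 0, 3, 4, 4, 4, 5, 3) and form L = D - A. The multiplicity of 0 as a Laplacian eigenvalue equals the number of connected components. The 2 zero eigenvalues correspond to the 2 connected components. There are 2 zeros in the spectrum, matching the 2 components.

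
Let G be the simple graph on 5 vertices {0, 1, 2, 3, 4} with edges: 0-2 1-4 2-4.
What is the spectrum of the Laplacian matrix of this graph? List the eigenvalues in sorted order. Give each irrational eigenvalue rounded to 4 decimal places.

Each diagonal entry of L is the vertex degree and each off-diagonal entry is -1 where an edge is present, 0 otherwise; in the order [0, 1, 2, 3, 4] the diagonal is [1, 1, 2, 0, 2]. L is symmetric positive semidefinite, so every eigenvalue is real and nonnegative. The 2 zero eigenvalues correspond to the 2 connected components. The eigenvalues sum to 6, which equals trace(L) = 2|E|. The largest eigenvalue, 3.4142, is at most the vertex count 5.

[0, 0, 0.5858, 2, 3.4142]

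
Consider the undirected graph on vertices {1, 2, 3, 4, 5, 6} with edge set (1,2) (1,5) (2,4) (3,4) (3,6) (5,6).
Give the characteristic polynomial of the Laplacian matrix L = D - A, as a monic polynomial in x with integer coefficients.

Reading degrees in the order [1, 2, 3, 4, 5, 6] gives [2, 2, 2, 2, 2, 2]; set D = diag(2, 2, 2, 2, 2, 2) and form L = D - A. The eigenvalues of L are [0, 1, 1, 3, 3, 4]; the characteristic polynomial is the product of (x - lambda_i), which multiplies out to x^6 - 12x^5 + 54x^4 - 112x^3 + 105x^2 - 36x. Since p(0) = det(-L) = 0, x divides p(x). The largest eigenvalue, 4, is at most the vertex count 6. By the matrix-tree theorem the graph has (1/6) * product of the nonzero eigenvalues = 6 spanning trees.

x^6 - 12x^5 + 54x^4 - 112x^3 + 105x^2 - 36x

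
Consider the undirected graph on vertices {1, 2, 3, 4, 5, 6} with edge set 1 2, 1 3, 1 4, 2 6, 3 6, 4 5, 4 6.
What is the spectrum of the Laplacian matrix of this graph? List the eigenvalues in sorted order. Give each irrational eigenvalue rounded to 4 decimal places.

With the vertex order [1, 2, 3, 4, 5, 6], the degrees are [3, 2, 2, 3, 1, 3], giving D = diag(3, 2, 2, 3, 1, 3) and L = D - A. Since every row of L sums to 0, the all-ones vector is in the kernel and 0 is an eigenvalue. The eigenvalues sum to 14, which equals trace(L) = 2|E|.

[0, 0.7639, 2, 3, 3, 5.2361]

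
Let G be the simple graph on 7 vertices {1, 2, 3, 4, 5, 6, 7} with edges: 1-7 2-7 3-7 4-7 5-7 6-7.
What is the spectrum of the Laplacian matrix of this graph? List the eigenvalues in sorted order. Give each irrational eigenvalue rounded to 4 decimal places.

[0, 1, 1, 1, 1, 1, 7]

With the vertex order [1, 2, 3, 4, 5, 6, 7], the degrees are [1, 1, 1, 1, 1, 1, 6], giving D = diag(1, 1, 1, 1, 1, 1, 6) and L = D - A. The multiplicity of 0 as a Laplacian eigenvalue equals the number of connected components. The largest eigenvalue, 7, is at most the vertex count 7.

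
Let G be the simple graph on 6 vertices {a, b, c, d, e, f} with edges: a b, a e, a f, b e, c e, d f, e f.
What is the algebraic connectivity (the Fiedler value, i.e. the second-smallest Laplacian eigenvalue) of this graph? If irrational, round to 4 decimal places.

0.6972

Each diagonal entry of L is the vertex degree and each off-diagonal entry is -1 where an edge is present, 0 otherwise; in the order [a, b, c, d, e, f] the diagonal is [3, 2, 1, 1, 4, 3]. The smallest Laplacian eigenvalue is always 0. The next one, lambda_2 = 0.6972, measures how hard the graph is to disconnect: larger values mean better connectivity. The eigenvalues sum to 14, which equals trace(L) = 2|E|.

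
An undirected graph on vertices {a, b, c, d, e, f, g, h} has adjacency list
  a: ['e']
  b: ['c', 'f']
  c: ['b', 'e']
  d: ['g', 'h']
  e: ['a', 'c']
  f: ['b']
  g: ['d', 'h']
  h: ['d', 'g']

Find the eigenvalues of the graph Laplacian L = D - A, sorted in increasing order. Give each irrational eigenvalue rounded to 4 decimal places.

With the vertex order [a, b, c, d, e, f, g, h], the degrees are [1, 2, 2, 2, 2, 1, 2, 2], giving D = diag(1, 2, 2, 2, 2, 1, 2, 2) and L = D - A. The multiplicity of 0 as a Laplacian eigenvalue equals the number of connected components. The 2 zero eigenvalues correspond to the 2 connected components. There are 2 zeros in the spectrum, matching the 2 components.

[0, 0, 0.3820, 1.3820, 2.6180, 3, 3, 3.6180]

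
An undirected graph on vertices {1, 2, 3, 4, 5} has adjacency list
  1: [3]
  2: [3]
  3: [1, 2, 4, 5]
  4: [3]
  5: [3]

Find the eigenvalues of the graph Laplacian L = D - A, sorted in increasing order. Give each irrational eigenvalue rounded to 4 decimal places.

[0, 1, 1, 1, 5]

Each diagonal entry of L is the vertex degree and each off-diagonal entry is -1 where an edge is present, 0 otherwise; in the order [1, 2, 3, 4, 5] the diagonal is [1, 1, 4, 1, 1]. The multiplicity of 0 as a Laplacian eigenvalue equals the number of connected components. There is one zero in the spectrum, matching the 1 component.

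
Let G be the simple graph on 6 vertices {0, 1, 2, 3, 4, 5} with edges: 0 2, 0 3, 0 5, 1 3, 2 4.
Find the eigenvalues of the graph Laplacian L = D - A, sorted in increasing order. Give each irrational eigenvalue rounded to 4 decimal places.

With the vertex order [0, 1, 2, 3, 4, 5], the degrees are [3, 1, 2, 2, 1, 1], giving D = diag(3, 1, 2, 2, 1, 1) and L = D - A. Diagonalising L (or applying a numerical eigensolver to the 6x6 matrix) gives the spectrum above. The eigenvalues sum to 10, which equals trace(L) = 2|E|.

[0, 0.3820, 0.6972, 2, 2.6180, 4.3028]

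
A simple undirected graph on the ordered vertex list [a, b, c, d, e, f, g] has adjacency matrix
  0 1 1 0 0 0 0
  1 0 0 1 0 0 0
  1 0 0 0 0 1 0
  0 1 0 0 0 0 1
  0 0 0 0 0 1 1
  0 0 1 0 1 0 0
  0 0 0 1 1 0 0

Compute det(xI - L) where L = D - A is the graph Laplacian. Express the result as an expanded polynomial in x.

Each diagonal entry of L is the vertex degree and each off-diagonal entry is -1 where an edge is present, 0 otherwise; in the order [a, b, c, d, e, f, g] the diagonal is [2, 2, 2, 2, 2, 2, 2]. L has integer entries, so p(x) = det(xI - L) has integer coefficients. Expanding the determinant yields x^7 - 14x^6 + 77x^5 - 210x^4 + 294x^3 - 196x^2 + 49x. The constant term is 0 because L is singular (the all-ones vector lies in its kernel). The largest eigenvalue, 3.8019, is at most the vertex count 7.

x^7 - 14x^6 + 77x^5 - 210x^4 + 294x^3 - 196x^2 + 49x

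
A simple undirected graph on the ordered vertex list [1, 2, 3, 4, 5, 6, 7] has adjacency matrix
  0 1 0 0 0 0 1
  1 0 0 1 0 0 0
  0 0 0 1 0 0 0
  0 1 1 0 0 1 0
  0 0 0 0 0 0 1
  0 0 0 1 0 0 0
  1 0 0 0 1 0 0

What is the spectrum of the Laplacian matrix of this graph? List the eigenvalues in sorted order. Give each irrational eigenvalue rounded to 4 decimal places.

Reading degrees in the order [1, 2, 3, 4, 5, 6, 7] gives [2, 2, 1, 3, 1, 1, 2]; set D = diag(2, 2, 1, 3, 1, 1, 2) and form L = D - A. The multiplicity of 0 as a Laplacian eigenvalue equals the number of connected components.

[0, 0.2254, 1, 1, 2.1859, 3.3604, 4.2283]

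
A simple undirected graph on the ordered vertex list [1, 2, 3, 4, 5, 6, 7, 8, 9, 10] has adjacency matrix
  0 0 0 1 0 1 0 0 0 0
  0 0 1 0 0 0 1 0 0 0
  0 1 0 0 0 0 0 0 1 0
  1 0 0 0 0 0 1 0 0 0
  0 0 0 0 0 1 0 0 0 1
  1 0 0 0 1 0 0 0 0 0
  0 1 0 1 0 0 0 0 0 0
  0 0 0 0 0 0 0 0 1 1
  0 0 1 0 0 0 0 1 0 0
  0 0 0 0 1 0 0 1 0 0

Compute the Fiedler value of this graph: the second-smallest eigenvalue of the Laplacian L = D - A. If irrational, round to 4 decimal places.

Reading degrees in the order [1, 2, 3, 4, 5, 6, 7, 8, 9, 10] gives [2, 2, 2, 2, 2, 2, 2, 2, 2, 2]; set D = diag(2, 2, 2, 2, 2, 2, 2, 2, 2, 2) and form L = D - A. The smallest Laplacian eigenvalue is always 0. The next one, lambda_2 = 0.3820, measures how hard the graph is to disconnect: larger values mean better connectivity.

0.3820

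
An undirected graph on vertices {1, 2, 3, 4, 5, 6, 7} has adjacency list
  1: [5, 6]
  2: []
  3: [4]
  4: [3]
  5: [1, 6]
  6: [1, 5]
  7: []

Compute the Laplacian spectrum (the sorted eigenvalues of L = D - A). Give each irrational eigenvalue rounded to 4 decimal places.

Each diagonal entry of L is the vertex degree and each off-diagonal entry is -1 where an edge is present, 0 otherwise; in the order [1, 2, 3, 4, 5, 6, 7] the diagonal is [2, 0, 1, 1, 2, 2, 0]. Diagonalising L (or applying a numerical eigensolver to the 7x7 matrix) gives the spectrum above. The 4 zero eigenvalues correspond to the 4 connected components. There are 4 zeros in the spectrum, matching the 4 components.

[0, 0, 0, 0, 2, 3, 3]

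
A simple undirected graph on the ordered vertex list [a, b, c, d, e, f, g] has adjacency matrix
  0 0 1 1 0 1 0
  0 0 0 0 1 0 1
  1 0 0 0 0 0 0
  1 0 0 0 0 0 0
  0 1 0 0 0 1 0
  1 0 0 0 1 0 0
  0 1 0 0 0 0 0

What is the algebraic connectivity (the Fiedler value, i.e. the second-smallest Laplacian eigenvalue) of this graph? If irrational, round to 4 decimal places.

0.2254

Reading degrees in the order [a, b, c, d, e, f, g] gives [3, 2, 1, 1, 2, 2, 1]; set D = diag(3, 2, 1, 1, 2, 2, 1) and form L = D - A. The sorted Laplacian eigenvalues are [0, 0.2254, 1, 1, 2.1859, 3.3604, 4.2283]; the algebraic connectivity is the second entry, 0.2254. By the matrix-tree theorem the graph has (1/7) * product of the nonzero eigenvalues = 1 spanning tree.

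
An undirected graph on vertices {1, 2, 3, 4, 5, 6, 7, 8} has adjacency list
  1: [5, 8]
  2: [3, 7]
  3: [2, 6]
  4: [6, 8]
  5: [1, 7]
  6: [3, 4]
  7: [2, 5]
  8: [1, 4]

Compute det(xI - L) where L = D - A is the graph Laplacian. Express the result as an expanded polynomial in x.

Each diagonal entry of L is the vertex degree and each off-diagonal entry is -1 where an edge is present, 0 otherwise; in the order [1, 2, 3, 4, 5, 6, 7, 8] the diagonal is [2, 2, 2, 2, 2, 2, 2, 2]. Computing det(xI - L) by cofactor expansion (or equivalently via sum-over-permutations) gives x^8 - 16x^7 + 104x^6 - 352x^5 + 660x^4 - 672x^3 + 336x^2 - 64x. The constant term is 0 because L is singular (the all-ones vector lies in its kernel). The eigenvalues sum to 16, which equals trace(L) = 2|E|. By the matrix-tree theorem the graph has (1/8) * product of the nonzero eigenvalues = 8 spanning trees.

x^8 - 16x^7 + 104x^6 - 352x^5 + 660x^4 - 672x^3 + 336x^2 - 64x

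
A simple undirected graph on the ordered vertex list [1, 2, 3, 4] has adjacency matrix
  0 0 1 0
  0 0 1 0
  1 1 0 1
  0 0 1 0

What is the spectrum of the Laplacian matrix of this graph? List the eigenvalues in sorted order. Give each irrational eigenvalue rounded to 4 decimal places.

[0, 1, 1, 4]

Reading degrees in the order [1, 2, 3, 4] gives [1, 1, 3, 1]; set D = diag(1, 1, 3, 1) and form L = D - A. The multiplicity of 0 as a Laplacian eigenvalue equals the number of connected components. The largest eigenvalue, 4, is at most the vertex count 4.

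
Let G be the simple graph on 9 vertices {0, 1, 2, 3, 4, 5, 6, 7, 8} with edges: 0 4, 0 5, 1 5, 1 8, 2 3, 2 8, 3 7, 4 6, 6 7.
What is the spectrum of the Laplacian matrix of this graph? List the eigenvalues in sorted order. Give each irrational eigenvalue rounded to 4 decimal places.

[0, 0.4679, 0.4679, 1.6527, 1.6527, 3, 3, 3.8794, 3.8794]

With the vertex order [0, 1, 2, 3, 4, 5, 6, 7, 8], the degrees are [2, 2, 2, 2, 2, 2, 2, 2, 2], giving D = diag(2, 2, 2, 2, 2, 2, 2, 2, 2) and L = D - A. L is symmetric positive semidefinite, so every eigenvalue is real and nonnegative. The single zero eigenvalue shows the graph is connected. The largest eigenvalue, 3.8794, is at most the vertex count 9.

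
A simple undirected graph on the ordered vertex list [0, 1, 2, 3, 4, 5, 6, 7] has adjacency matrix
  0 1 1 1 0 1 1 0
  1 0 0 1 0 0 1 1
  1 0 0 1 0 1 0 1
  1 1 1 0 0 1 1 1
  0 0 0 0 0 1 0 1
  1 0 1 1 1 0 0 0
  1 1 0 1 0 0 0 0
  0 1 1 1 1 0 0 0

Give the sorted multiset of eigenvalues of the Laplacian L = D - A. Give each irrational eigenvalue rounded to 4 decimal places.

With the vertex order [0, 1, 2, 3, 4, 5, 6, 7], the degrees are [5, 4, 4, 6, 2, 4, 3, 4], giving D = diag(5, 4, 4, 6, 2, 4, 3, 4) and L = D - A. Since every row of L sums to 0, the all-ones vector is in the kernel and 0 is an eigenvalue. There is one zero in the spectrum, matching the 1 component.

[0, 1.5979, 2.9364, 3.5093, 4.7625, 5.6786, 6.4042, 7.1111]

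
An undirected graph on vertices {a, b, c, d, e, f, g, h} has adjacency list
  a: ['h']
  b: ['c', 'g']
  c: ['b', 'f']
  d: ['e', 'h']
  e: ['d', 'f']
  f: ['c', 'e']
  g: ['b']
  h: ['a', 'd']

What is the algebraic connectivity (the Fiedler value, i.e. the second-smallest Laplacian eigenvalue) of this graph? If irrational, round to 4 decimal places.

0.1522

Each diagonal entry of L is the vertex degree and each off-diagonal entry is -1 where an edge is present, 0 otherwise; in the order [a, b, c, d, e, f, g, h] the diagonal is [1, 2, 2, 2, 2, 2, 1, 2]. The smallest Laplacian eigenvalue is always 0. The next one, lambda_2 = 0.1522, measures how hard the graph is to disconnect: larger values mean better connectivity. By the matrix-tree theorem the graph has (1/8) * product of the nonzero eigenvalues = 1 spanning tree. The largest eigenvalue, 3.8478, is at most the vertex count 8.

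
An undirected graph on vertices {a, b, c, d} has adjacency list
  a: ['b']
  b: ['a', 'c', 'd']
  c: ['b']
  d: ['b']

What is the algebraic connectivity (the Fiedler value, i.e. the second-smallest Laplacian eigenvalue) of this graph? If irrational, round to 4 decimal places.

Reading degrees in the order [a, b, c, d] gives [1, 3, 1, 1]; set D = diag(1, 3, 1, 1) and form L = D - A. Computing the eigenvalues of L and sorting gives [0, 1, 1, 4]. The Fiedler value lambda_2 = 1 is strictly positive, so the graph is connected. By the matrix-tree theorem the graph has (1/4) * product of the nonzero eigenvalues = 1 spanning tree. There is one zero in the spectrum, matching the 1 component.

1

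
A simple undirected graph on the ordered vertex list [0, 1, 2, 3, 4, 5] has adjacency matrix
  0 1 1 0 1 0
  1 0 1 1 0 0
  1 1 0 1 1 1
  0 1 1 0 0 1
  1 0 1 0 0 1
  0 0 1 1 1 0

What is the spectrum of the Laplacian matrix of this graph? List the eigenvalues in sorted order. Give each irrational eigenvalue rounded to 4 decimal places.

[0, 2.3820, 2.3820, 4.6180, 4.6180, 6]

Each diagonal entry of L is the vertex degree and each off-diagonal entry is -1 where an edge is present, 0 otherwise; in the order [0, 1, 2, 3, 4, 5] the diagonal is [3, 3, 5, 3, 3, 3]. Since every row of L sums to 0, the all-ones vector is in the kernel and 0 is an eigenvalue. By the matrix-tree theorem the graph has (1/6) * product of the nonzero eigenvalues = 121 spanning trees. There is one zero in the spectrum, matching the 1 component.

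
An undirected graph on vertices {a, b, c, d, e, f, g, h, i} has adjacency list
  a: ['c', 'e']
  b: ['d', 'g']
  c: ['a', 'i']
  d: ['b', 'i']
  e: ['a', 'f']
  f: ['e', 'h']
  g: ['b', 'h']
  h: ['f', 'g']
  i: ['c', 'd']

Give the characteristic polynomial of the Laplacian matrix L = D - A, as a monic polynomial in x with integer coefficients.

Each diagonal entry of L is the vertex degree and each off-diagonal entry is -1 where an edge is present, 0 otherwise; in the order [a, b, c, d, e, f, g, h, i] the diagonal is [2, 2, 2, 2, 2, 2, 2, 2, 2]. L has integer entries, so p(x) = det(xI - L) has integer coefficients. Expanding the determinant yields x^9 - 18x^8 + 135x^7 - 546x^6 + 1287x^5 - 1782x^4 + 1386x^3 - 540x^2 + 81x. The constant term is 0 because L is singular (the all-ones vector lies in its kernel). By the matrix-tree theorem the graph has (1/9) * product of the nonzero eigenvalues = 9 spanning trees.

x^9 - 18x^8 + 135x^7 - 546x^6 + 1287x^5 - 1782x^4 + 1386x^3 - 540x^2 + 81x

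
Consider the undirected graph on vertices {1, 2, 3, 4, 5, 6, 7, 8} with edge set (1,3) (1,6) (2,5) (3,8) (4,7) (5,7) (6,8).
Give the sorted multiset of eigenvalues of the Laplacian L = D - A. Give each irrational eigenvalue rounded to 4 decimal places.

Reading degrees in the order [1, 2, 3, 4, 5, 6, 7, 8] gives [2, 1, 2, 1, 2, 2, 2, 2]; set D = diag(2, 1, 2, 1, 2, 2, 2, 2) and form L = D - A. L is symmetric positive semidefinite, so every eigenvalue is real and nonnegative. The 2 zero eigenvalues correspond to the 2 connected components.

[0, 0, 0.5858, 2, 2, 2, 3.4142, 4]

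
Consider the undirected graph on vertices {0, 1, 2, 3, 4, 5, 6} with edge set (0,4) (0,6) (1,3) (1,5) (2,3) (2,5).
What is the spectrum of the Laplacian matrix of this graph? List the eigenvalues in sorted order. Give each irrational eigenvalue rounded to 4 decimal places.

[0, 0, 1, 2, 2, 3, 4]

Each diagonal entry of L is the vertex degree and each off-diagonal entry is -1 where an edge is present, 0 otherwise; in the order [0, 1, 2, 3, 4, 5, 6] the diagonal is [2, 2, 2, 2, 1, 2, 1]. Since every row of L sums to 0, the all-ones vector is in the kernel and 0 is an eigenvalue. The 2 zero eigenvalues correspond to the 2 connected components.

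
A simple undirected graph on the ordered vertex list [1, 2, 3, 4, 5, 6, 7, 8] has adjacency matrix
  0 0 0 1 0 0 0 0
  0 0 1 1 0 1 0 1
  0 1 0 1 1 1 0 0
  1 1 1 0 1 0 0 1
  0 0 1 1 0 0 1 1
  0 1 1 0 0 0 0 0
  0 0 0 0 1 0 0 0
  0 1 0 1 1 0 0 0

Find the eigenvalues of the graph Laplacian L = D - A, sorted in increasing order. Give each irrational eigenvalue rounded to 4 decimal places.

[0, 0.7686, 0.9651, 2.0459, 3.7515, 4.4114, 5.8469, 6.2106]

With the vertex order [1, 2, 3, 4, 5, 6, 7, 8], the degrees are [1, 4, 4, 5, 4, 2, 1, 3], giving D = diag(1, 4, 4, 5, 4, 2, 1, 3) and L = D - A. Diagonalising L (or applying a numerical eigensolver to the 8x8 matrix) gives the spectrum above. The single zero eigenvalue shows the graph is connected. The largest eigenvalue, 6.2106, is at most the vertex count 8.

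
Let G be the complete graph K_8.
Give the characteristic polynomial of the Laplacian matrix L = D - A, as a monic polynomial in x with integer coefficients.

The graph has 8 vertices and degree multiset [7, 7, 7, 7, 7, 7, 7, 7]; D is the diagonal matrix of degrees and L = D - A. The eigenvalues of L are [0, 8, 8, 8, 8, 8, 8, 8]; the characteristic polynomial is the product of (x - lambda_i), which multiplies out to x^8 - 56x^7 + 1344x^6 - 17920x^5 + 143360x^4 - 688128x^3 + 1835008x^2 - 2097152x. Since p(0) = det(-L) = 0, x divides p(x). The largest eigenvalue, 8, is at most the vertex count 8. By the matrix-tree theorem the graph has (1/8) * product of the nonzero eigenvalues = 262144 spanning trees.

x^8 - 56x^7 + 1344x^6 - 17920x^5 + 143360x^4 - 688128x^3 + 1835008x^2 - 2097152x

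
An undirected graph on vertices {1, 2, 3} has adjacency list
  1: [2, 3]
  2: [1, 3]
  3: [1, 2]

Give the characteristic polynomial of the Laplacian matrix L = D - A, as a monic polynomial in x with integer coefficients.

Each diagonal entry of L is the vertex degree and each off-diagonal entry is -1 where an edge is present, 0 otherwise; in the order [1, 2, 3] the diagonal is [2, 2, 2]. The eigenvalues of L are [0, 3, 3]; the characteristic polynomial is the product of (x - lambda_i), which multiplies out to x^3 - 6x^2 + 9x. The coefficient of x^2 equals -trace(L) = -6, matching the sum of degrees. By the matrix-tree theorem the graph has (1/3) * product of the nonzero eigenvalues = 3 spanning trees.

x^3 - 6x^2 + 9x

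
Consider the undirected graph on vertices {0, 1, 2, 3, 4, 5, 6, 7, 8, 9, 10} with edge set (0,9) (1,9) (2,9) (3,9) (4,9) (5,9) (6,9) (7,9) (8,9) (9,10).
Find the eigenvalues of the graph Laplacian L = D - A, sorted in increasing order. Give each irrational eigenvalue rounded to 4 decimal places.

Each diagonal entry of L is the vertex degree and each off-diagonal entry is -1 where an edge is present, 0 otherwise; in the order [0, 1, 2, 3, 4, 5, 6, 7, 8, 9, 10] the diagonal is [1, 1, 1, 1, 1, 1, 1, 1, 1, 10, 1]. The multiplicity of 0 as a Laplacian eigenvalue equals the number of connected components. The eigenvalues sum to 20, which equals trace(L) = 2|E|.

[0, 1, 1, 1, 1, 1, 1, 1, 1, 1, 11]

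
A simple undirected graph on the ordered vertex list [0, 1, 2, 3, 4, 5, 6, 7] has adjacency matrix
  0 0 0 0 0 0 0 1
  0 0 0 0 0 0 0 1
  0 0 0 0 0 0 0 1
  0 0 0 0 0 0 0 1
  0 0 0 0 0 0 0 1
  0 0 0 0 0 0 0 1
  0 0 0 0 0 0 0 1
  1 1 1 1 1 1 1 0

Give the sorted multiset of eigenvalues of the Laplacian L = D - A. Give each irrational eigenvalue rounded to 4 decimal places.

With the vertex order [0, 1, 2, 3, 4, 5, 6, 7], the degrees are [1, 1, 1, 1, 1, 1, 1, 7], giving D = diag(1, 1, 1, 1, 1, 1, 1, 7) and L = D - A. Since every row of L sums to 0, the all-ones vector is in the kernel and 0 is an eigenvalue. There is one zero in the spectrum, matching the 1 component.

[0, 1, 1, 1, 1, 1, 1, 8]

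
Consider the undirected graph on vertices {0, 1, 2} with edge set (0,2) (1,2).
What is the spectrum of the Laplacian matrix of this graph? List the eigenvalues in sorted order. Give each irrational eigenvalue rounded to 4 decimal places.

[0, 1, 3]

With the vertex order [0, 1, 2], the degrees are [1, 1, 2], giving D = diag(1, 1, 2) and L = D - A. The multiplicity of 0 as a Laplacian eigenvalue equals the number of connected components. The eigenvalues sum to 4, which equals trace(L) = 2|E|. There is one zero in the spectrum, matching the 1 component.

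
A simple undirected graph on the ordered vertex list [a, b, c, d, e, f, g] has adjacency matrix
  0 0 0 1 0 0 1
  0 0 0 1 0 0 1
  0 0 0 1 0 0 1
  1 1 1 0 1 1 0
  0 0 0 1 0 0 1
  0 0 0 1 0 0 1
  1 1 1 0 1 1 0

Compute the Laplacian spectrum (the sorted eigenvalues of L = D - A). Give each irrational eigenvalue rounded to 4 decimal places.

Reading degrees in the order [a, b, c, d, e, f, g] gives [2, 2, 2, 5, 2, 2, 5]; set D = diag(2, 2, 2, 5, 2, 2, 5) and form L = D - A. L is symmetric positive semidefinite, so every eigenvalue is real and nonnegative. The eigenvalues sum to 20, which equals trace(L) = 2|E|.

[0, 2, 2, 2, 2, 5, 7]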